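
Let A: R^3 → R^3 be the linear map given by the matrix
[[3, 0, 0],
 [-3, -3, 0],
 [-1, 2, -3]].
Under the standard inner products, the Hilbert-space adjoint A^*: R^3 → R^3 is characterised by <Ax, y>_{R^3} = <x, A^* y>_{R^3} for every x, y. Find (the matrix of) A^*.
A^* = A^T =
[[3, -3, -1],
 [0, -3, 2],
 [0, 0, -3]]

For real matrices with standard dot products, the defining identity <Ax, y> = <x, A^* y> gives (Ax)^T y = x^T (A^*) y, i.e. x^T A^T y = x^T (A^*) y. Since this holds for all x, y, we must have A^* = A^T. Therefore
A^* =
[[3, -3, -1],
 [0, -3, 2],
 [0, 0, -3]].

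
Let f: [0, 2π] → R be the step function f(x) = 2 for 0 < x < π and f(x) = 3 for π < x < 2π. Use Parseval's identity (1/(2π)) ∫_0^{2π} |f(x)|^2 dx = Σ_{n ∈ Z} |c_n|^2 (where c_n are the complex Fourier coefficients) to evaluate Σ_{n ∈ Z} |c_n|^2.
Σ |c_n|^2 = 13/2

Parseval equates the L^2 energy of f (normalised by 1/(2π)) with the ℓ^2 sum of its Fourier coefficients: (1/(2π)) ∫_0^{2π} |f|^2 = Σ |c_n|^2.
Compute the left side: (1/(2π)) [∫_0^π 2^2 dx + ∫_π^{2π} 3^2 dx] = (1/(2π)) · (4π + 9π) = (4 + 9)/2 = 13/2.
So Σ_{n ∈ Z} |c_n|^2 = 13/2.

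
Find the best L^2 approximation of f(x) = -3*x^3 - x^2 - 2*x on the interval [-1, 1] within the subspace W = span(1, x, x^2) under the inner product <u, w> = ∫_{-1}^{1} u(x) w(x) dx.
g(x) = -x^2 - 19*x/5

The best approximation g ∈ W is the orthogonal projection of f onto W. Writing g = a_0 + a_1 x + a_2 x^2, the coefficients solve the normal equations G · a = b where
  G_{ij} = <φ_i, φ_j> and b_i = <f, φ_i>, with φ_0 = 1, φ_1 = x, φ_2 = x^2.
G =
  [2, 0, 2/3]
  [0, 2/3, 0]
  [2/3, 0, 2/5],
b = (-2/3, -38/15, -2/5).
Solving gives a_0 = 0, a_1 = -19/5, a_2 = -1, so
  g(x) = -x^2 - 19*x/5.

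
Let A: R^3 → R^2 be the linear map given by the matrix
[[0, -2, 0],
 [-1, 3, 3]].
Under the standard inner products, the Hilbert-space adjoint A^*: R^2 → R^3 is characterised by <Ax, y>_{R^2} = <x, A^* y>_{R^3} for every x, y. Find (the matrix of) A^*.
A^* = A^T =
[[0, -1],
 [-2, 3],
 [0, 3]]

For real matrices with standard dot products, the defining identity <Ax, y> = <x, A^* y> gives (Ax)^T y = x^T (A^*) y, i.e. x^T A^T y = x^T (A^*) y. Since this holds for all x, y, we must have A^* = A^T. Therefore
A^* =
[[0, -1],
 [-2, 3],
 [0, 3]].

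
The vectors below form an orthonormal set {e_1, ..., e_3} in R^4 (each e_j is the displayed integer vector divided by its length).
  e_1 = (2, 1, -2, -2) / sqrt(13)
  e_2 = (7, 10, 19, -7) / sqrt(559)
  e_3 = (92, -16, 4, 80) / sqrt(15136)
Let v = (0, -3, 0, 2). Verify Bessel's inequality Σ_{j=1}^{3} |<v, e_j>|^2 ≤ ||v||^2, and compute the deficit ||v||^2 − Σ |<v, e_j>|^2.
Σ |<v, e_j>|^2 = 111/11; ||v||^2 = 13; deficit = 32/11

Write each e_j = u_j / sqrt(<u_j, u_j>) where u_j is the displayed integer vector. Then <v, e_j> = <v, u_j> / sqrt(<u_j, u_j>), so |<v, e_j>|^2 = <v, u_j>^2 / <u_j, u_j>.
Coefficients: <v, e_1> = -7/sqrt(13), <v, e_2> = -44/sqrt(559), <v, e_3> = 208/sqrt(15136).
Square and sum: Σ |<v, e_j>|^2 = 111/11.
Compute ||v||^2 = v·v = 13.
Deficit = 13 − 111/11 = 32/11 ≥ 0, confirming Bessel's inequality. (The deficit equals ||v − Σ <v,e_j> e_j||^2, the squared distance from v to span{e_j}.)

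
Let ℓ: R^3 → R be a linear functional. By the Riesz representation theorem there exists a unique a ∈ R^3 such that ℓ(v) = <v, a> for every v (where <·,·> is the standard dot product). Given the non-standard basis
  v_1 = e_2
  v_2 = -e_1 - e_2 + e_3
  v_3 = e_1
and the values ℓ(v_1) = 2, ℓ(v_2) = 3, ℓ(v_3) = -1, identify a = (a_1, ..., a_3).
a = (-1, 2, 4)

Write a = (a_1, ..., a_3) in the standard basis. For each basis vector v_i, ℓ(v_i) = <v_i, a> is a linear equation in the a_j's. Collect the n equations into a matrix system V a = ℓ, where row i of V is v_i (expressed in the standard basis). Since V is invertible (lower-triangular with 1s on the diagonal, up to permutation), solve by back-substitution:
  V =
[[0, 1, 0],
 [-1, -1, 1],
 [1, 0, 0]]
  V a = (2, 3, -1)
Solving gives a = (-1, 2, 4).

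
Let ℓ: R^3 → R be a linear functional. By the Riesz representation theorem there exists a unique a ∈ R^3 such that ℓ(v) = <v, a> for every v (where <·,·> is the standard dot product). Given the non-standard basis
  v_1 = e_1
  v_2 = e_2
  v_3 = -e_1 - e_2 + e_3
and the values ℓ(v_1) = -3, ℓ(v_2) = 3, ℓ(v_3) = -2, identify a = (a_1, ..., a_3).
a = (-3, 3, -2)

Write a = (a_1, ..., a_3) in the standard basis. For each basis vector v_i, ℓ(v_i) = <v_i, a> is a linear equation in the a_j's. Collect the n equations into a matrix system V a = ℓ, where row i of V is v_i (expressed in the standard basis). Since V is invertible (lower-triangular with 1s on the diagonal, up to permutation), solve by back-substitution:
  V =
[[1, 0, 0],
 [0, 1, 0],
 [-1, -1, 1]]
  V a = (-3, 3, -2)
Solving gives a = (-3, 3, -2).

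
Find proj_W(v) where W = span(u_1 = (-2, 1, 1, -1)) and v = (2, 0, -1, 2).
proj_W(v) = (2, -1, -1, 1)

Set up U = [u_1 | ... | u_1] ∈ R^(4×1). The projector onto W = col(U) is P = U (U^T U)^(-1) U^T.
Compute U^T U =
  [7],
and U^T v = (-7).
Solve U^T U · c = U^T v for the coefficients: c = (-1). The projection is proj_W(v) = U c.
Check: (v - proj_W(v)) · u_1 = 0  (should be 0).
Result: proj_W(v) = (2, -1, -1, 1).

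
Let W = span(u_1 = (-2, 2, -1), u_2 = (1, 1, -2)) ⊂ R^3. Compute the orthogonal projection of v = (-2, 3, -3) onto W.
proj_W(v) = (-91/50, 33/10, -69/25)

Set up U = [u_1 | ... | u_2] ∈ R^(3×2). The projector onto W = col(U) is P = U (U^T U)^(-1) U^T.
Compute U^T U =
  [9, 2]
  [2, 6],
and U^T v = (13, 7).
Solve U^T U · c = U^T v for the coefficients: c = (32/25, 37/50). The projection is proj_W(v) = U c.
Check: (v - proj_W(v)) · u_1 = 0  (should be 0).
Check: (v - proj_W(v)) · u_2 = 0  (should be 0).
Result: proj_W(v) = (-91/50, 33/10, -69/25).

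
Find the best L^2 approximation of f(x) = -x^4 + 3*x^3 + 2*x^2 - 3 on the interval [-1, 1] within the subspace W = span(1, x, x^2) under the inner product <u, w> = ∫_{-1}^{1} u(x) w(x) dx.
g(x) = 8*x^2/7 + 9*x/5 - 102/35

The best approximation g ∈ W is the orthogonal projection of f onto W. Writing g = a_0 + a_1 x + a_2 x^2, the coefficients solve the normal equations G · a = b where
  G_{ij} = <φ_i, φ_j> and b_i = <f, φ_i>, with φ_0 = 1, φ_1 = x, φ_2 = x^2.
G =
  [2, 0, 2/3]
  [0, 2/3, 0]
  [2/3, 0, 2/5],
b = (-76/15, 6/5, -52/35).
Solving gives a_0 = -102/35, a_1 = 9/5, a_2 = 8/7, so
  g(x) = 8*x^2/7 + 9*x/5 - 102/35.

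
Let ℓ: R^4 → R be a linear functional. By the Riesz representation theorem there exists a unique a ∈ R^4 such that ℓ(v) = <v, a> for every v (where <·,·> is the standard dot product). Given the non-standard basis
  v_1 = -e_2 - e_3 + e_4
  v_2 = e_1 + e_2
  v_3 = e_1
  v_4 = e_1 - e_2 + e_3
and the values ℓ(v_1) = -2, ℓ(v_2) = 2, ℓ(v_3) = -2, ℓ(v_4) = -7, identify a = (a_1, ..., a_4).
a = (-2, 4, -1, 1)

Write a = (a_1, ..., a_4) in the standard basis. For each basis vector v_i, ℓ(v_i) = <v_i, a> is a linear equation in the a_j's. Collect the n equations into a matrix system V a = ℓ, where row i of V is v_i (expressed in the standard basis). Since V is invertible (lower-triangular with 1s on the diagonal, up to permutation), solve by back-substitution:
  V =
[[0, -1, -1, 1],
 [1, 1, 0, 0],
 [1, 0, 0, 0],
 [1, -1, 1, 0]]
  V a = (-2, 2, -2, -7)
Solving gives a = (-2, 4, -1, 1).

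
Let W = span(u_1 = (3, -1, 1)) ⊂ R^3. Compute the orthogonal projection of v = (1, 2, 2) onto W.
proj_W(v) = (9/11, -3/11, 3/11)

Set up U = [u_1 | ... | u_1] ∈ R^(3×1). The projector onto W = col(U) is P = U (U^T U)^(-1) U^T.
Compute U^T U =
  [11],
and U^T v = (3).
Solve U^T U · c = U^T v for the coefficients: c = (3/11). The projection is proj_W(v) = U c.
Check: (v - proj_W(v)) · u_1 = 0  (should be 0).
Result: proj_W(v) = (9/11, -3/11, 3/11).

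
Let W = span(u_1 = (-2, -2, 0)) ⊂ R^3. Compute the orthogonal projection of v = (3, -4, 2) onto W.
proj_W(v) = (-1/2, -1/2, 0)

Set up U = [u_1 | ... | u_1] ∈ R^(3×1). The projector onto W = col(U) is P = U (U^T U)^(-1) U^T.
Compute U^T U =
  [8],
and U^T v = (2).
Solve U^T U · c = U^T v for the coefficients: c = (1/4). The projection is proj_W(v) = U c.
Check: (v - proj_W(v)) · u_1 = 0  (should be 0).
Result: proj_W(v) = (-1/2, -1/2, 0).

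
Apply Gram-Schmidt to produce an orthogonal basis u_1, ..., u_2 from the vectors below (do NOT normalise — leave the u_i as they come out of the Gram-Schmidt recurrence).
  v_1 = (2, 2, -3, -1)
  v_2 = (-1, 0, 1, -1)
Orthogonal basis:
  u_1 = (2, 2, -3, -1)
  u_2 = (-5/9, 4/9, 1/3, -11/9)

Apply the Gram-Schmidt recurrence
  u_1 = v_1
  u_i = v_i − Σ_{j<i} ((v_i · u_j) / (u_j · u_j)) · u_j.

Step by step this gives:
  u_1 = (2, 2, -3, -1)
  u_2 = (-5/9, 4/9, 1/3, -11/9)

Orthogonality check:
  u_2 · u_1 = 0 (should be 0)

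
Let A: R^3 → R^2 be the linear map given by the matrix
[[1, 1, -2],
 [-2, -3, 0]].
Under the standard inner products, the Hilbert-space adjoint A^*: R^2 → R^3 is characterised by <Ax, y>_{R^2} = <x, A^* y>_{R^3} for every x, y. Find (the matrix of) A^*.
A^* = A^T =
[[1, -2],
 [1, -3],
 [-2, 0]]

For real matrices with standard dot products, the defining identity <Ax, y> = <x, A^* y> gives (Ax)^T y = x^T (A^*) y, i.e. x^T A^T y = x^T (A^*) y. Since this holds for all x, y, we must have A^* = A^T. Therefore
A^* =
[[1, -2],
 [1, -3],
 [-2, 0]].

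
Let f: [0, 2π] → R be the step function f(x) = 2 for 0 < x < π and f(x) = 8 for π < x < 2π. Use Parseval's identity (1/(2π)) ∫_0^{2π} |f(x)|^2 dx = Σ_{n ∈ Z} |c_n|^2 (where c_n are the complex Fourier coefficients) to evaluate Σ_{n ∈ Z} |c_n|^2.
Σ |c_n|^2 = 34

Parseval equates the L^2 energy of f (normalised by 1/(2π)) with the ℓ^2 sum of its Fourier coefficients: (1/(2π)) ∫_0^{2π} |f|^2 = Σ |c_n|^2.
Compute the left side: (1/(2π)) [∫_0^π 2^2 dx + ∫_π^{2π} 8^2 dx] = (1/(2π)) · (4π + 64π) = (4 + 64)/2 = 34.
So Σ_{n ∈ Z} |c_n|^2 = 34.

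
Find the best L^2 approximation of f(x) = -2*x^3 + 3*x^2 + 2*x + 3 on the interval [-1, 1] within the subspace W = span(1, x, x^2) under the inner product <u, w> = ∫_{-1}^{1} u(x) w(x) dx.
g(x) = 3*x^2 + 4*x/5 + 3

The best approximation g ∈ W is the orthogonal projection of f onto W. Writing g = a_0 + a_1 x + a_2 x^2, the coefficients solve the normal equations G · a = b where
  G_{ij} = <φ_i, φ_j> and b_i = <f, φ_i>, with φ_0 = 1, φ_1 = x, φ_2 = x^2.
G =
  [2, 0, 2/3]
  [0, 2/3, 0]
  [2/3, 0, 2/5],
b = (8, 8/15, 16/5).
Solving gives a_0 = 3, a_1 = 4/5, a_2 = 3, so
  g(x) = 3*x^2 + 4*x/5 + 3.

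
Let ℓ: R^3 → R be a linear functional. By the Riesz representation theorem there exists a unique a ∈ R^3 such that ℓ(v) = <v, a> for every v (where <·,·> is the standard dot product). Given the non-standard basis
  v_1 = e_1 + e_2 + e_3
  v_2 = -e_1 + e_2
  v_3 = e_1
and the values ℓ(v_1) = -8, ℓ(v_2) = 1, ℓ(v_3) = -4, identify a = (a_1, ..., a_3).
a = (-4, -3, -1)

Write a = (a_1, ..., a_3) in the standard basis. For each basis vector v_i, ℓ(v_i) = <v_i, a> is a linear equation in the a_j's. Collect the n equations into a matrix system V a = ℓ, where row i of V is v_i (expressed in the standard basis). Since V is invertible (lower-triangular with 1s on the diagonal, up to permutation), solve by back-substitution:
  V =
[[1, 1, 1],
 [-1, 1, 0],
 [1, 0, 0]]
  V a = (-8, 1, -4)
Solving gives a = (-4, -3, -1).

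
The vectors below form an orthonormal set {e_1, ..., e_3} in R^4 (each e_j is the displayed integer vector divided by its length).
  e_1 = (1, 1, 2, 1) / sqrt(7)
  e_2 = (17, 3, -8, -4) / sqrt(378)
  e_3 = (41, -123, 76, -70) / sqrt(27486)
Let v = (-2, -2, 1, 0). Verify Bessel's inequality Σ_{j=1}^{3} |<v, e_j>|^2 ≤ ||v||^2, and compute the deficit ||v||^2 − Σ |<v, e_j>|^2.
Σ |<v, e_j>|^2 = 4460/509; ||v||^2 = 9; deficit = 121/509

Write each e_j = u_j / sqrt(<u_j, u_j>) where u_j is the displayed integer vector. Then <v, e_j> = <v, u_j> / sqrt(<u_j, u_j>), so |<v, e_j>|^2 = <v, u_j>^2 / <u_j, u_j>.
Coefficients: <v, e_1> = -2/sqrt(7), <v, e_2> = -48/sqrt(378), <v, e_3> = 240/sqrt(27486).
Square and sum: Σ |<v, e_j>|^2 = 4460/509.
Compute ||v||^2 = v·v = 9.
Deficit = 9 − 4460/509 = 121/509 ≥ 0, confirming Bessel's inequality. (The deficit equals ||v − Σ <v,e_j> e_j||^2, the squared distance from v to span{e_j}.)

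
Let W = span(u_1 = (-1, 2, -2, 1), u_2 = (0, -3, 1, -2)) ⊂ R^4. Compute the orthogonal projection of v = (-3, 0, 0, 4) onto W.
proj_W(v) = (-9/20, 33/20, -23/20, 19/20)

Set up U = [u_1 | ... | u_2] ∈ R^(4×2). The projector onto W = col(U) is P = U (U^T U)^(-1) U^T.
Compute U^T U =
  [10, -10]
  [-10, 14],
and U^T v = (7, -8).
Solve U^T U · c = U^T v for the coefficients: c = (9/20, -1/4). The projection is proj_W(v) = U c.
Check: (v - proj_W(v)) · u_1 = 0  (should be 0).
Check: (v - proj_W(v)) · u_2 = 0  (should be 0).
Result: proj_W(v) = (-9/20, 33/20, -23/20, 19/20).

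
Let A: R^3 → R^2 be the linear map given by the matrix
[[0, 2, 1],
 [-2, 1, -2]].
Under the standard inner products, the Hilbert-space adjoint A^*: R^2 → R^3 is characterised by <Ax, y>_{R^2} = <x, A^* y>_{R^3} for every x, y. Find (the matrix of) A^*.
A^* = A^T =
[[0, -2],
 [2, 1],
 [1, -2]]

For real matrices with standard dot products, the defining identity <Ax, y> = <x, A^* y> gives (Ax)^T y = x^T (A^*) y, i.e. x^T A^T y = x^T (A^*) y. Since this holds for all x, y, we must have A^* = A^T. Therefore
A^* =
[[0, -2],
 [2, 1],
 [1, -2]].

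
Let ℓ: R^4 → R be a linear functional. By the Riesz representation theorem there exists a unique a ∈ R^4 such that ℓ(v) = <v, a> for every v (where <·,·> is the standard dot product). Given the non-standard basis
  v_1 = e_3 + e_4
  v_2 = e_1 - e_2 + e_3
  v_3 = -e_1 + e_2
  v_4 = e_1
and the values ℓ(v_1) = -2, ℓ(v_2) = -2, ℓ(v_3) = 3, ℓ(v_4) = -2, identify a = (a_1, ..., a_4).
a = (-2, 1, 1, -3)

Write a = (a_1, ..., a_4) in the standard basis. For each basis vector v_i, ℓ(v_i) = <v_i, a> is a linear equation in the a_j's. Collect the n equations into a matrix system V a = ℓ, where row i of V is v_i (expressed in the standard basis). Since V is invertible (lower-triangular with 1s on the diagonal, up to permutation), solve by back-substitution:
  V =
[[0, 0, 1, 1],
 [1, -1, 1, 0],
 [-1, 1, 0, 0],
 [1, 0, 0, 0]]
  V a = (-2, -2, 3, -2)
Solving gives a = (-2, 1, 1, -3).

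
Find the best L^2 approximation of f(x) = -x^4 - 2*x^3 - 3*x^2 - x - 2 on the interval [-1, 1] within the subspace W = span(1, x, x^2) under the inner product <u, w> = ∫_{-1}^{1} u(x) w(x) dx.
g(x) = -27*x^2/7 - 11*x/5 - 67/35

The best approximation g ∈ W is the orthogonal projection of f onto W. Writing g = a_0 + a_1 x + a_2 x^2, the coefficients solve the normal equations G · a = b where
  G_{ij} = <φ_i, φ_j> and b_i = <f, φ_i>, with φ_0 = 1, φ_1 = x, φ_2 = x^2.
G =
  [2, 0, 2/3]
  [0, 2/3, 0]
  [2/3, 0, 2/5],
b = (-32/5, -22/15, -296/105).
Solving gives a_0 = -67/35, a_1 = -11/5, a_2 = -27/7, so
  g(x) = -27*x^2/7 - 11*x/5 - 67/35.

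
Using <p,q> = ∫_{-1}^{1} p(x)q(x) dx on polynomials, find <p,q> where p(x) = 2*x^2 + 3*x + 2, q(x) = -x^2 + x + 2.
<p,q> = 158/15

Expand the product: p(x)·q(x) = -2*x^4 - x^3 + 5*x^2 + 8*x + 4.
∫_{-1}^{1} of each monomial x^k gives [2/(k+1) if k even, 0 if k odd]. Integrating term-by-term (or equivalently evaluating the antiderivative F(x) = -2*x^5/5 - x^4/4 + 5*x^3/3 + 4*x^2 + 4*x at the endpoints):
  F(1) − F(−1) = 541/60 − (-91/60) = 158/15.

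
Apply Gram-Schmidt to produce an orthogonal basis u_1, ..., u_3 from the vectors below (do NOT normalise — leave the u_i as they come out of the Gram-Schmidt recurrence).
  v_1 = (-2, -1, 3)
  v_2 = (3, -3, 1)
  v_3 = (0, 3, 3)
Orthogonal basis:
  u_1 = (-2, -1, 3)
  u_2 = (3, -3, 1)
  u_3 = (240/133, 330/133, 270/133)

Apply the Gram-Schmidt recurrence
  u_1 = v_1
  u_i = v_i − Σ_{j<i} ((v_i · u_j) / (u_j · u_j)) · u_j.

Step by step this gives:
  u_1 = (-2, -1, 3)
  u_2 = (3, -3, 1)
  u_3 = (240/133, 330/133, 270/133)

Orthogonality check:
  u_2 · u_1 = 0 (should be 0)
  u_3 · u_1 = 0 (should be 0)
  u_3 · u_2 = 0 (should be 0)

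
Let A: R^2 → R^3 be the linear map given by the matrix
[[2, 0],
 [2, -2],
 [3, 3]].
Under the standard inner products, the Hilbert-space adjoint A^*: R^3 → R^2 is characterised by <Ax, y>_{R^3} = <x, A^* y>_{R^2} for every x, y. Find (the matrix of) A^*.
A^* = A^T =
[[2, 2, 3],
 [0, -2, 3]]

For real matrices with standard dot products, the defining identity <Ax, y> = <x, A^* y> gives (Ax)^T y = x^T (A^*) y, i.e. x^T A^T y = x^T (A^*) y. Since this holds for all x, y, we must have A^* = A^T. Therefore
A^* =
[[2, 2, 3],
 [0, -2, 3]].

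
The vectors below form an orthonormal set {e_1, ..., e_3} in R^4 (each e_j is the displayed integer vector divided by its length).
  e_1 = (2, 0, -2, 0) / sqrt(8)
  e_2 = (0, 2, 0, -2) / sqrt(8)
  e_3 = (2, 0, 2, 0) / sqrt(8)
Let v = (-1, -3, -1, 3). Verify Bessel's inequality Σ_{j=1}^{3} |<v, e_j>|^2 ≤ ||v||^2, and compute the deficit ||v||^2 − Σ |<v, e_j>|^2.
Σ |<v, e_j>|^2 = 20; ||v||^2 = 20; deficit = 0

Write each e_j = u_j / sqrt(<u_j, u_j>) where u_j is the displayed integer vector. Then <v, e_j> = <v, u_j> / sqrt(<u_j, u_j>), so |<v, e_j>|^2 = <v, u_j>^2 / <u_j, u_j>.
Coefficients: <v, e_1> = 0/sqrt(8), <v, e_2> = -12/sqrt(8), <v, e_3> = -4/sqrt(8).
Square and sum: Σ |<v, e_j>|^2 = 20.
Compute ||v||^2 = v·v = 20.
Deficit = 20 − 20 = 0 ≥ 0, confirming Bessel's inequality. (The deficit equals ||v − Σ <v,e_j> e_j||^2, the squared distance from v to span{e_j}.)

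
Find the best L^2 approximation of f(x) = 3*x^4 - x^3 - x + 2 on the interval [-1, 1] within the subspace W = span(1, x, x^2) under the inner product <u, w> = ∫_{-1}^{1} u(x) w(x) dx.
g(x) = 18*x^2/7 - 8*x/5 + 61/35

The best approximation g ∈ W is the orthogonal projection of f onto W. Writing g = a_0 + a_1 x + a_2 x^2, the coefficients solve the normal equations G · a = b where
  G_{ij} = <φ_i, φ_j> and b_i = <f, φ_i>, with φ_0 = 1, φ_1 = x, φ_2 = x^2.
G =
  [2, 0, 2/3]
  [0, 2/3, 0]
  [2/3, 0, 2/5],
b = (26/5, -16/15, 46/21).
Solving gives a_0 = 61/35, a_1 = -8/5, a_2 = 18/7, so
  g(x) = 18*x^2/7 - 8*x/5 + 61/35.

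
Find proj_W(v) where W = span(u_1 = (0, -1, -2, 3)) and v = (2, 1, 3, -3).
proj_W(v) = (0, 8/7, 16/7, -24/7)

Set up U = [u_1 | ... | u_1] ∈ R^(4×1). The projector onto W = col(U) is P = U (U^T U)^(-1) U^T.
Compute U^T U =
  [14],
and U^T v = (-16).
Solve U^T U · c = U^T v for the coefficients: c = (-8/7). The projection is proj_W(v) = U c.
Check: (v - proj_W(v)) · u_1 = 0  (should be 0).
Result: proj_W(v) = (0, 8/7, 16/7, -24/7).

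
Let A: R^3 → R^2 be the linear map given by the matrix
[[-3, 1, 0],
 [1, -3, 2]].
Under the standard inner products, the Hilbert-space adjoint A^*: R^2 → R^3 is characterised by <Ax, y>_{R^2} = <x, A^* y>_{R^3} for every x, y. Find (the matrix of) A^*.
A^* = A^T =
[[-3, 1],
 [1, -3],
 [0, 2]]

For real matrices with standard dot products, the defining identity <Ax, y> = <x, A^* y> gives (Ax)^T y = x^T (A^*) y, i.e. x^T A^T y = x^T (A^*) y. Since this holds for all x, y, we must have A^* = A^T. Therefore
A^* =
[[-3, 1],
 [1, -3],
 [0, 2]].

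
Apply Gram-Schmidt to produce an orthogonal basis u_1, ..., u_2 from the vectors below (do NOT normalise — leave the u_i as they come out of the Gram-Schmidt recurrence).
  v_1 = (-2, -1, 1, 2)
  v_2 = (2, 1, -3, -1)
Orthogonal basis:
  u_1 = (-2, -1, 1, 2)
  u_2 = (0, 0, -2, 1)

Apply the Gram-Schmidt recurrence
  u_1 = v_1
  u_i = v_i − Σ_{j<i} ((v_i · u_j) / (u_j · u_j)) · u_j.

Step by step this gives:
  u_1 = (-2, -1, 1, 2)
  u_2 = (0, 0, -2, 1)

Orthogonality check:
  u_2 · u_1 = 0 (should be 0)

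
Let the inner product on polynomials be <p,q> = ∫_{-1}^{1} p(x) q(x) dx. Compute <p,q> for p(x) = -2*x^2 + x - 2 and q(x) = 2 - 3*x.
<p,q> = -38/3

Expand the product: p(x)·q(x) = 6*x^3 - 7*x^2 + 8*x - 4.
∫_{-1}^{1} of each monomial x^k gives [2/(k+1) if k even, 0 if k odd]. Integrating term-by-term (or equivalently evaluating the antiderivative F(x) = 3*x^4/2 - 7*x^3/3 + 4*x^2 - 4*x at the endpoints):
  F(1) − F(−1) = -5/6 − (71/6) = -38/3.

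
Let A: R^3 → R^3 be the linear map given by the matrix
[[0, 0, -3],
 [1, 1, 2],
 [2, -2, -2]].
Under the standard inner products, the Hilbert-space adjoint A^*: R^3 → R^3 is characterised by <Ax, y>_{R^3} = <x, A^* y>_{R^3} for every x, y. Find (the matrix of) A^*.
A^* = A^T =
[[0, 1, 2],
 [0, 1, -2],
 [-3, 2, -2]]

For real matrices with standard dot products, the defining identity <Ax, y> = <x, A^* y> gives (Ax)^T y = x^T (A^*) y, i.e. x^T A^T y = x^T (A^*) y. Since this holds for all x, y, we must have A^* = A^T. Therefore
A^* =
[[0, 1, 2],
 [0, 1, -2],
 [-3, 2, -2]].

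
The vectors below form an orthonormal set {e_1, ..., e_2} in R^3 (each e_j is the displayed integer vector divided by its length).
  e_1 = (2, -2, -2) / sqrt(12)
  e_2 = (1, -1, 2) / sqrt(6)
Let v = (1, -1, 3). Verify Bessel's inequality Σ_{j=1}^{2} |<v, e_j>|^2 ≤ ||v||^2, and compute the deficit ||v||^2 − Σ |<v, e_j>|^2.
Σ |<v, e_j>|^2 = 11; ||v||^2 = 11; deficit = 0

Write each e_j = u_j / sqrt(<u_j, u_j>) where u_j is the displayed integer vector. Then <v, e_j> = <v, u_j> / sqrt(<u_j, u_j>), so |<v, e_j>|^2 = <v, u_j>^2 / <u_j, u_j>.
Coefficients: <v, e_1> = -2/sqrt(12), <v, e_2> = 8/sqrt(6).
Square and sum: Σ |<v, e_j>|^2 = 11.
Compute ||v||^2 = v·v = 11.
Deficit = 11 − 11 = 0 ≥ 0, confirming Bessel's inequality. (The deficit equals ||v − Σ <v,e_j> e_j||^2, the squared distance from v to span{e_j}.)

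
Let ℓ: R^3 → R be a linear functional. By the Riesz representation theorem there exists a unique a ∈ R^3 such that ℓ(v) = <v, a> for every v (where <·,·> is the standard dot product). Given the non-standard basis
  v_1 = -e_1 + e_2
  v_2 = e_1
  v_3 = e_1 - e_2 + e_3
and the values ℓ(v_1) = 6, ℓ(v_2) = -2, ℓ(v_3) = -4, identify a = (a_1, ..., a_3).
a = (-2, 4, 2)

Write a = (a_1, ..., a_3) in the standard basis. For each basis vector v_i, ℓ(v_i) = <v_i, a> is a linear equation in the a_j's. Collect the n equations into a matrix system V a = ℓ, where row i of V is v_i (expressed in the standard basis). Since V is invertible (lower-triangular with 1s on the diagonal, up to permutation), solve by back-substitution:
  V =
[[-1, 1, 0],
 [1, 0, 0],
 [1, -1, 1]]
  V a = (6, -2, -4)
Solving gives a = (-2, 4, 2).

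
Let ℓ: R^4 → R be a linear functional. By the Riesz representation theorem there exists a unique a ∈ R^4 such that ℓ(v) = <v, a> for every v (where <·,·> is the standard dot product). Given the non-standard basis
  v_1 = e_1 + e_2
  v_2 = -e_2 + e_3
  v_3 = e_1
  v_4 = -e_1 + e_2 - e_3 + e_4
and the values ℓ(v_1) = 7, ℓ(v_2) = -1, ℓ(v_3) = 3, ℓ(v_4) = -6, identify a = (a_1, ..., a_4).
a = (3, 4, 3, -4)

Write a = (a_1, ..., a_4) in the standard basis. For each basis vector v_i, ℓ(v_i) = <v_i, a> is a linear equation in the a_j's. Collect the n equations into a matrix system V a = ℓ, where row i of V is v_i (expressed in the standard basis). Since V is invertible (lower-triangular with 1s on the diagonal, up to permutation), solve by back-substitution:
  V =
[[1, 1, 0, 0],
 [0, -1, 1, 0],
 [1, 0, 0, 0],
 [-1, 1, -1, 1]]
  V a = (7, -1, 3, -6)
Solving gives a = (3, 4, 3, -4).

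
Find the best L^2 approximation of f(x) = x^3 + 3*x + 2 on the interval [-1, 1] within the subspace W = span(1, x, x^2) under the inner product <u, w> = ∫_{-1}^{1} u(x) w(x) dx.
g(x) = 18*x/5 + 2

The best approximation g ∈ W is the orthogonal projection of f onto W. Writing g = a_0 + a_1 x + a_2 x^2, the coefficients solve the normal equations G · a = b where
  G_{ij} = <φ_i, φ_j> and b_i = <f, φ_i>, with φ_0 = 1, φ_1 = x, φ_2 = x^2.
G =
  [2, 0, 2/3]
  [0, 2/3, 0]
  [2/3, 0, 2/5],
b = (4, 12/5, 4/3).
Solving gives a_0 = 2, a_1 = 18/5, a_2 = 0, so
  g(x) = 18*x/5 + 2.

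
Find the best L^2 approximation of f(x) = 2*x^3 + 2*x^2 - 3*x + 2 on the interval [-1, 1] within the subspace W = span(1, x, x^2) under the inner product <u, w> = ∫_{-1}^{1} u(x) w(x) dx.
g(x) = 2*x^2 - 9*x/5 + 2

The best approximation g ∈ W is the orthogonal projection of f onto W. Writing g = a_0 + a_1 x + a_2 x^2, the coefficients solve the normal equations G · a = b where
  G_{ij} = <φ_i, φ_j> and b_i = <f, φ_i>, with φ_0 = 1, φ_1 = x, φ_2 = x^2.
G =
  [2, 0, 2/3]
  [0, 2/3, 0]
  [2/3, 0, 2/5],
b = (16/3, -6/5, 32/15).
Solving gives a_0 = 2, a_1 = -9/5, a_2 = 2, so
  g(x) = 2*x^2 - 9*x/5 + 2.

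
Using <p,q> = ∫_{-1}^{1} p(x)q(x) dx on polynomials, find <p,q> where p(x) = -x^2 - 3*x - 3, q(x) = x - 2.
<p,q> = 34/3

Expand the product: p(x)·q(x) = -x^3 - x^2 + 3*x + 6.
∫_{-1}^{1} of each monomial x^k gives [2/(k+1) if k even, 0 if k odd]. Integrating term-by-term (or equivalently evaluating the antiderivative F(x) = -x^4/4 - x^3/3 + 3*x^2/2 + 6*x at the endpoints):
  F(1) − F(−1) = 83/12 − (-53/12) = 34/3.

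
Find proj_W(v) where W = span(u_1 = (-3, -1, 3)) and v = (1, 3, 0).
proj_W(v) = (18/19, 6/19, -18/19)

Set up U = [u_1 | ... | u_1] ∈ R^(3×1). The projector onto W = col(U) is P = U (U^T U)^(-1) U^T.
Compute U^T U =
  [19],
and U^T v = (-6).
Solve U^T U · c = U^T v for the coefficients: c = (-6/19). The projection is proj_W(v) = U c.
Check: (v - proj_W(v)) · u_1 = 0  (should be 0).
Result: proj_W(v) = (18/19, 6/19, -18/19).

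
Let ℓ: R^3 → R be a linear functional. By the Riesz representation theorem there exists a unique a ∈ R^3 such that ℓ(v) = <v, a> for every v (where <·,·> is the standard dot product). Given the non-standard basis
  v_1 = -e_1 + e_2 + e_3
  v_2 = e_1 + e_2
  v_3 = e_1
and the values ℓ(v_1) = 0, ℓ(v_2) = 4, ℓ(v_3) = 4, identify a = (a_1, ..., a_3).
a = (4, 0, 4)

Write a = (a_1, ..., a_3) in the standard basis. For each basis vector v_i, ℓ(v_i) = <v_i, a> is a linear equation in the a_j's. Collect the n equations into a matrix system V a = ℓ, where row i of V is v_i (expressed in the standard basis). Since V is invertible (lower-triangular with 1s on the diagonal, up to permutation), solve by back-substitution:
  V =
[[-1, 1, 1],
 [1, 1, 0],
 [1, 0, 0]]
  V a = (0, 4, 4)
Solving gives a = (4, 0, 4).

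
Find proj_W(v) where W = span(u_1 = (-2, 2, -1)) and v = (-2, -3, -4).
proj_W(v) = (-4/9, 4/9, -2/9)

Set up U = [u_1 | ... | u_1] ∈ R^(3×1). The projector onto W = col(U) is P = U (U^T U)^(-1) U^T.
Compute U^T U =
  [9],
and U^T v = (2).
Solve U^T U · c = U^T v for the coefficients: c = (2/9). The projection is proj_W(v) = U c.
Check: (v - proj_W(v)) · u_1 = 0  (should be 0).
Result: proj_W(v) = (-4/9, 4/9, -2/9).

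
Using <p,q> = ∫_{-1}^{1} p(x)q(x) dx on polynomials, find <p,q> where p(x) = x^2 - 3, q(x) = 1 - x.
<p,q> = -16/3

Expand the product: p(x)·q(x) = -x^3 + x^2 + 3*x - 3.
∫_{-1}^{1} of each monomial x^k gives [2/(k+1) if k even, 0 if k odd]. Integrating term-by-term (or equivalently evaluating the antiderivative F(x) = -x^4/4 + x^3/3 + 3*x^2/2 - 3*x at the endpoints):
  F(1) − F(−1) = -17/12 − (47/12) = -16/3.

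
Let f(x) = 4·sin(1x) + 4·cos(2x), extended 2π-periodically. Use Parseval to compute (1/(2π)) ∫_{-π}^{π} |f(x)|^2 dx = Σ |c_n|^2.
Σ |c_n|^2 = 16

Expand |f|^2 and use orthogonality of {sin(nx), cos(mx)} on [-π, π]:
  ∫_{-π}^{π} sin(nx)^2 dx = π, ∫ cos(mx)^2 dx = π, and cross terms integrate to 0.
So ∫_{-π}^{π} f(x)^2 dx = 4^2 · π + 4^2 · π = (16 + 16)π.
Divide by 2π: (16 + 16)/2 = 16.
By Parseval, this equals Σ |c_n|^2.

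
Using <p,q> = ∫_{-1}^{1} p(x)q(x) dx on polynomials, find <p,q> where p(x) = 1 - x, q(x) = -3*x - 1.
<p,q> = 0

Expand the product: p(x)·q(x) = 3*x^2 - 2*x - 1.
∫_{-1}^{1} of each monomial x^k gives [2/(k+1) if k even, 0 if k odd]. Integrating term-by-term (or equivalently evaluating the antiderivative F(x) = x^3 - x^2 - x at the endpoints):
  F(1) − F(−1) = -1 − (-1) = 0.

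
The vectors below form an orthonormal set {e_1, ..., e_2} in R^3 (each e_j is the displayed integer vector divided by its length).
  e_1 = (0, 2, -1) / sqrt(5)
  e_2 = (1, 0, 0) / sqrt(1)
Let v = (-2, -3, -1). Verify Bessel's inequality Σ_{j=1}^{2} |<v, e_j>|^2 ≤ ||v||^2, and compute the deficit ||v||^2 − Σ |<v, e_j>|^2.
Σ |<v, e_j>|^2 = 9; ||v||^2 = 14; deficit = 5

Write each e_j = u_j / sqrt(<u_j, u_j>) where u_j is the displayed integer vector. Then <v, e_j> = <v, u_j> / sqrt(<u_j, u_j>), so |<v, e_j>|^2 = <v, u_j>^2 / <u_j, u_j>.
Coefficients: <v, e_1> = -5/sqrt(5), <v, e_2> = -2/sqrt(1).
Square and sum: Σ |<v, e_j>|^2 = 9.
Compute ||v||^2 = v·v = 14.
Deficit = 14 − 9 = 5 ≥ 0, confirming Bessel's inequality. (The deficit equals ||v − Σ <v,e_j> e_j||^2, the squared distance from v to span{e_j}.)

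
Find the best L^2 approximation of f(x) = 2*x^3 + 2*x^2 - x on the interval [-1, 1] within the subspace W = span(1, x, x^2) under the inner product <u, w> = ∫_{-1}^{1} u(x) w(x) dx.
g(x) = 2*x^2 + x/5

The best approximation g ∈ W is the orthogonal projection of f onto W. Writing g = a_0 + a_1 x + a_2 x^2, the coefficients solve the normal equations G · a = b where
  G_{ij} = <φ_i, φ_j> and b_i = <f, φ_i>, with φ_0 = 1, φ_1 = x, φ_2 = x^2.
G =
  [2, 0, 2/3]
  [0, 2/3, 0]
  [2/3, 0, 2/5],
b = (4/3, 2/15, 4/5).
Solving gives a_0 = 0, a_1 = 1/5, a_2 = 2, so
  g(x) = 2*x^2 + x/5.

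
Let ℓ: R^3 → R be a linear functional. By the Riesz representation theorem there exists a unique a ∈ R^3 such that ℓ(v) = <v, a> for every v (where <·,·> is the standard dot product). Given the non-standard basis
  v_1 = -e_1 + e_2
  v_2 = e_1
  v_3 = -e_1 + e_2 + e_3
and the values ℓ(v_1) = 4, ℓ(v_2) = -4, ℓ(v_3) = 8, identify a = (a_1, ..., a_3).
a = (-4, 0, 4)

Write a = (a_1, ..., a_3) in the standard basis. For each basis vector v_i, ℓ(v_i) = <v_i, a> is a linear equation in the a_j's. Collect the n equations into a matrix system V a = ℓ, where row i of V is v_i (expressed in the standard basis). Since V is invertible (lower-triangular with 1s on the diagonal, up to permutation), solve by back-substitution:
  V =
[[-1, 1, 0],
 [1, 0, 0],
 [-1, 1, 1]]
  V a = (4, -4, 8)
Solving gives a = (-4, 0, 4).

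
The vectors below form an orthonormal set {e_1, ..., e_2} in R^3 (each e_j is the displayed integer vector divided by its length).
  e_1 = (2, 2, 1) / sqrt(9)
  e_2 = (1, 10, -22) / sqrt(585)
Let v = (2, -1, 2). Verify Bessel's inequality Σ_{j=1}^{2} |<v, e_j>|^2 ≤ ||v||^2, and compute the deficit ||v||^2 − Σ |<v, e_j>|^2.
Σ |<v, e_j>|^2 = 32/5; ||v||^2 = 9; deficit = 13/5

Write each e_j = u_j / sqrt(<u_j, u_j>) where u_j is the displayed integer vector. Then <v, e_j> = <v, u_j> / sqrt(<u_j, u_j>), so |<v, e_j>|^2 = <v, u_j>^2 / <u_j, u_j>.
Coefficients: <v, e_1> = 4/sqrt(9), <v, e_2> = -52/sqrt(585).
Square and sum: Σ |<v, e_j>|^2 = 32/5.
Compute ||v||^2 = v·v = 9.
Deficit = 9 − 32/5 = 13/5 ≥ 0, confirming Bessel's inequality. (The deficit equals ||v − Σ <v,e_j> e_j||^2, the squared distance from v to span{e_j}.)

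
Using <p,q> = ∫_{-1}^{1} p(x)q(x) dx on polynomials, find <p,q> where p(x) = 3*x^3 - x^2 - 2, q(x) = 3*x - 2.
<p,q> = 194/15

Expand the product: p(x)·q(x) = 9*x^4 - 9*x^3 + 2*x^2 - 6*x + 4.
∫_{-1}^{1} of each monomial x^k gives [2/(k+1) if k even, 0 if k odd]. Integrating term-by-term (or equivalently evaluating the antiderivative F(x) = 9*x^5/5 - 9*x^4/4 + 2*x^3/3 - 3*x^2 + 4*x at the endpoints):
  F(1) − F(−1) = 73/60 − (-703/60) = 194/15.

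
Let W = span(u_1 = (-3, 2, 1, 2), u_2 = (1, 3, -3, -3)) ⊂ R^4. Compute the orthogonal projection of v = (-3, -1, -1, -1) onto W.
proj_W(v) = (-2/3, 74/117, 10/117, 38/117)

Set up U = [u_1 | ... | u_2] ∈ R^(4×2). The projector onto W = col(U) is P = U (U^T U)^(-1) U^T.
Compute U^T U =
  [18, -6]
  [-6, 28],
and U^T v = (4, 0).
Solve U^T U · c = U^T v for the coefficients: c = (28/117, 2/39). The projection is proj_W(v) = U c.
Check: (v - proj_W(v)) · u_1 = 0  (should be 0).
Check: (v - proj_W(v)) · u_2 = 0  (should be 0).
Result: proj_W(v) = (-2/3, 74/117, 10/117, 38/117).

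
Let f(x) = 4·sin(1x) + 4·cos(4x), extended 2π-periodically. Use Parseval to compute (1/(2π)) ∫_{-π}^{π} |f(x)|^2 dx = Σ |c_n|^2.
Σ |c_n|^2 = 16

Expand |f|^2 and use orthogonality of {sin(nx), cos(mx)} on [-π, π]:
  ∫_{-π}^{π} sin(nx)^2 dx = π, ∫ cos(mx)^2 dx = π, and cross terms integrate to 0.
So ∫_{-π}^{π} f(x)^2 dx = 4^2 · π + 4^2 · π = (16 + 16)π.
Divide by 2π: (16 + 16)/2 = 16.
By Parseval, this equals Σ |c_n|^2.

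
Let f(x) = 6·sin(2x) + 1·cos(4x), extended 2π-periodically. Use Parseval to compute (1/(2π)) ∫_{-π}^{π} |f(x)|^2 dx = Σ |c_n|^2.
Σ |c_n|^2 = 37/2

Expand |f|^2 and use orthogonality of {sin(nx), cos(mx)} on [-π, π]:
  ∫_{-π}^{π} sin(nx)^2 dx = π, ∫ cos(mx)^2 dx = π, and cross terms integrate to 0.
So ∫_{-π}^{π} f(x)^2 dx = 6^2 · π + 1^2 · π = (36 + 1)π.
Divide by 2π: (36 + 1)/2 = 37/2.
By Parseval, this equals Σ |c_n|^2.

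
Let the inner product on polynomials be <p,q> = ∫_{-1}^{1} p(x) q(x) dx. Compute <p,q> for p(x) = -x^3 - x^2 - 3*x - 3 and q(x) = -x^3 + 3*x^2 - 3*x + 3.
<p,q> = -648/35

Expand the product: p(x)·q(x) = x^6 - 2*x^5 + 3*x^4 - 6*x^3 - 3*x^2 - 9.
∫_{-1}^{1} of each monomial x^k gives [2/(k+1) if k even, 0 if k odd]. Integrating term-by-term (or equivalently evaluating the antiderivative F(x) = x^7/7 - x^6/3 + 3*x^5/5 - 3*x^4/2 - x^3 - 9*x at the endpoints):
  F(1) − F(−1) = -2329/210 − (1559/210) = -648/35.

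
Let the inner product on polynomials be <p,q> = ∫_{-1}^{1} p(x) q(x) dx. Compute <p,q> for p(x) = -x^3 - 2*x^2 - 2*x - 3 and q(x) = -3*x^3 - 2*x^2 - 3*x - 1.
<p,q> = 2246/105

Expand the product: p(x)·q(x) = 3*x^6 + 8*x^5 + 13*x^4 + 20*x^3 + 14*x^2 + 11*x + 3.
∫_{-1}^{1} of each monomial x^k gives [2/(k+1) if k even, 0 if k odd]. Integrating term-by-term (or equivalently evaluating the antiderivative F(x) = 3*x^7/7 + 4*x^6/3 + 13*x^5/5 + 5*x^4 + 14*x^3/3 + 11*x^2/2 + 3*x at the endpoints):
  F(1) − F(−1) = 1577/70 − (239/210) = 2246/105.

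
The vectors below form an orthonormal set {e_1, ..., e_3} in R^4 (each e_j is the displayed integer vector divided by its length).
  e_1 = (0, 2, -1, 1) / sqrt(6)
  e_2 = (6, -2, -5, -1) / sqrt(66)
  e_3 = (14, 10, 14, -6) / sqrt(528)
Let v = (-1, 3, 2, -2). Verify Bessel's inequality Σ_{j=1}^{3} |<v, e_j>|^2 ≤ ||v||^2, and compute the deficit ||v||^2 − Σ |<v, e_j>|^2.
Σ |<v, e_j>|^2 = 38/3; ||v||^2 = 18; deficit = 16/3

Write each e_j = u_j / sqrt(<u_j, u_j>) where u_j is the displayed integer vector. Then <v, e_j> = <v, u_j> / sqrt(<u_j, u_j>), so |<v, e_j>|^2 = <v, u_j>^2 / <u_j, u_j>.
Coefficients: <v, e_1> = 2/sqrt(6), <v, e_2> = -20/sqrt(66), <v, e_3> = 56/sqrt(528).
Square and sum: Σ |<v, e_j>|^2 = 38/3.
Compute ||v||^2 = v·v = 18.
Deficit = 18 − 38/3 = 16/3 ≥ 0, confirming Bessel's inequality. (The deficit equals ||v − Σ <v,e_j> e_j||^2, the squared distance from v to span{e_j}.)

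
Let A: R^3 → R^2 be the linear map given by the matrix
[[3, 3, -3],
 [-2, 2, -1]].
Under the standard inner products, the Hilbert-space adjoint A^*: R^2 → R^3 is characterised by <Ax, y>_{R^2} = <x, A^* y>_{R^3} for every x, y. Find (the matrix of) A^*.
A^* = A^T =
[[3, -2],
 [3, 2],
 [-3, -1]]

For real matrices with standard dot products, the defining identity <Ax, y> = <x, A^* y> gives (Ax)^T y = x^T (A^*) y, i.e. x^T A^T y = x^T (A^*) y. Since this holds for all x, y, we must have A^* = A^T. Therefore
A^* =
[[3, -2],
 [3, 2],
 [-3, -1]].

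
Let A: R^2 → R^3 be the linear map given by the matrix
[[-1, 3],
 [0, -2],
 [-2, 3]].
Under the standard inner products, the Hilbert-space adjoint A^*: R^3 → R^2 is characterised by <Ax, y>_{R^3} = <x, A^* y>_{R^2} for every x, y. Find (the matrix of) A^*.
A^* = A^T =
[[-1, 0, -2],
 [3, -2, 3]]

For real matrices with standard dot products, the defining identity <Ax, y> = <x, A^* y> gives (Ax)^T y = x^T (A^*) y, i.e. x^T A^T y = x^T (A^*) y. Since this holds for all x, y, we must have A^* = A^T. Therefore
A^* =
[[-1, 0, -2],
 [3, -2, 3]].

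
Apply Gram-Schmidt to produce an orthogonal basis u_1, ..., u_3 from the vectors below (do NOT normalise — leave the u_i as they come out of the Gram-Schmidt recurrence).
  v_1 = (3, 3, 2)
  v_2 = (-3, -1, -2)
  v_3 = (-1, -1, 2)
Orthogonal basis:
  u_1 = (3, 3, 2)
  u_2 = (-9/11, 13/11, -6/11)
  u_3 = (-16/13, 0, 24/13)

Apply the Gram-Schmidt recurrence
  u_1 = v_1
  u_i = v_i − Σ_{j<i} ((v_i · u_j) / (u_j · u_j)) · u_j.

Step by step this gives:
  u_1 = (3, 3, 2)
  u_2 = (-9/11, 13/11, -6/11)
  u_3 = (-16/13, 0, 24/13)

Orthogonality check:
  u_2 · u_1 = 0 (should be 0)
  u_3 · u_1 = 0 (should be 0)
  u_3 · u_2 = 0 (should be 0)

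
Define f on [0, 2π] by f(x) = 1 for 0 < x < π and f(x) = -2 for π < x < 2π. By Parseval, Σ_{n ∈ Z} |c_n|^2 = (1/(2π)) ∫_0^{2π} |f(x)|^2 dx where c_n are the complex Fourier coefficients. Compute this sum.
Σ |c_n|^2 = 5/2

Parseval equates the L^2 energy of f (normalised by 1/(2π)) with the ℓ^2 sum of its Fourier coefficients: (1/(2π)) ∫_0^{2π} |f|^2 = Σ |c_n|^2.
Compute the left side: (1/(2π)) [∫_0^π 1^2 dx + ∫_π^{2π} (-2)^2 dx] = (1/(2π)) · (1π + 4π) = (1 + 4)/2 = 5/2.
So Σ_{n ∈ Z} |c_n|^2 = 5/2.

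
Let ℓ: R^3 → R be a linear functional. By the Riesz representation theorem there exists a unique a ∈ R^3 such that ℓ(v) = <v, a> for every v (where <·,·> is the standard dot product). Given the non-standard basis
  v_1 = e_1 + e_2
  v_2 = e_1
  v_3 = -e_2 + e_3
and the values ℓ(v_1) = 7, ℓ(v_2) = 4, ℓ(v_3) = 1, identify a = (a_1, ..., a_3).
a = (4, 3, 4)

Write a = (a_1, ..., a_3) in the standard basis. For each basis vector v_i, ℓ(v_i) = <v_i, a> is a linear equation in the a_j's. Collect the n equations into a matrix system V a = ℓ, where row i of V is v_i (expressed in the standard basis). Since V is invertible (lower-triangular with 1s on the diagonal, up to permutation), solve by back-substitution:
  V =
[[1, 1, 0],
 [1, 0, 0],
 [0, -1, 1]]
  V a = (7, 4, 1)
Solving gives a = (4, 3, 4).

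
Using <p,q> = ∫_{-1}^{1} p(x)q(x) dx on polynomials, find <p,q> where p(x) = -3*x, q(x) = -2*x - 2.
<p,q> = 4

Expand the product: p(x)·q(x) = 6*x^2 + 6*x.
∫_{-1}^{1} of each monomial x^k gives [2/(k+1) if k even, 0 if k odd]. Integrating term-by-term (or equivalently evaluating the antiderivative F(x) = 2*x^3 + 3*x^2 at the endpoints):
  F(1) − F(−1) = 5 − (1) = 4.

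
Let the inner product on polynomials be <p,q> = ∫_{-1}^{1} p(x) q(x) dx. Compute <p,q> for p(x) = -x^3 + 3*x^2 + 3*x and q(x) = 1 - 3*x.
<p,q> = -14/5

Expand the product: p(x)·q(x) = 3*x^4 - 10*x^3 - 6*x^2 + 3*x.
∫_{-1}^{1} of each monomial x^k gives [2/(k+1) if k even, 0 if k odd]. Integrating term-by-term (or equivalently evaluating the antiderivative F(x) = 3*x^5/5 - 5*x^4/2 - 2*x^3 + 3*x^2/2 at the endpoints):
  F(1) − F(−1) = -12/5 − (2/5) = -14/5.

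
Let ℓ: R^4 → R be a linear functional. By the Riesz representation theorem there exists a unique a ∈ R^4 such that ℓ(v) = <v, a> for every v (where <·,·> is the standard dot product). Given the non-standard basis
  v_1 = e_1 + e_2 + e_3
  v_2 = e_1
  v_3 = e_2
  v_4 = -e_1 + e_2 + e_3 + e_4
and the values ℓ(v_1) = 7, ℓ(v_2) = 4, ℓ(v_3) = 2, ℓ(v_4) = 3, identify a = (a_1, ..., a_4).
a = (4, 2, 1, 4)

Write a = (a_1, ..., a_4) in the standard basis. For each basis vector v_i, ℓ(v_i) = <v_i, a> is a linear equation in the a_j's. Collect the n equations into a matrix system V a = ℓ, where row i of V is v_i (expressed in the standard basis). Since V is invertible (lower-triangular with 1s on the diagonal, up to permutation), solve by back-substitution:
  V =
[[1, 1, 1, 0],
 [1, 0, 0, 0],
 [0, 1, 0, 0],
 [-1, 1, 1, 1]]
  V a = (7, 4, 2, 3)
Solving gives a = (4, 2, 1, 4).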